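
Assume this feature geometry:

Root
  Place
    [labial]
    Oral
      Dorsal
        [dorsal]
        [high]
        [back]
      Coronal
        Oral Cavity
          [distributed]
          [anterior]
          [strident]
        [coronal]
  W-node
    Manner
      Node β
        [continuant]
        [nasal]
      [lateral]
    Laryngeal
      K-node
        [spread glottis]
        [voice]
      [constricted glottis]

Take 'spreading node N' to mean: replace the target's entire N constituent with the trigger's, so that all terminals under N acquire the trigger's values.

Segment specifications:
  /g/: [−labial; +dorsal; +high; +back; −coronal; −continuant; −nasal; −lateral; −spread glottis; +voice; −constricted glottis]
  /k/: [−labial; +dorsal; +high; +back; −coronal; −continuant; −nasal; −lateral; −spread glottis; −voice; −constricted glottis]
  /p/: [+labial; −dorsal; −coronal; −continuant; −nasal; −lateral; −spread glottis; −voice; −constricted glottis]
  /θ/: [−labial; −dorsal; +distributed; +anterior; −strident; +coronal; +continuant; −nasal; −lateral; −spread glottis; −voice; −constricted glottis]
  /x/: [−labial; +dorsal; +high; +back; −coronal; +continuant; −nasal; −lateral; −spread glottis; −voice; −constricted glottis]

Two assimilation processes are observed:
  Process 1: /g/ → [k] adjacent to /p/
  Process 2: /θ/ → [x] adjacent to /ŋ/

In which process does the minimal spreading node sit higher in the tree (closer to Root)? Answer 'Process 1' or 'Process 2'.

In Process 1, [voice] changes, so the minimal spreading node is [voice] at depth 4.
Process 2: the features that change are [coronal], [anterior], [distributed], [strident], [dorsal], [high], [back]; the minimal node is Oral (depth 2).
Depth 2 < depth 4; Process 2 involves the structurally higher constituent Oral.

Process 2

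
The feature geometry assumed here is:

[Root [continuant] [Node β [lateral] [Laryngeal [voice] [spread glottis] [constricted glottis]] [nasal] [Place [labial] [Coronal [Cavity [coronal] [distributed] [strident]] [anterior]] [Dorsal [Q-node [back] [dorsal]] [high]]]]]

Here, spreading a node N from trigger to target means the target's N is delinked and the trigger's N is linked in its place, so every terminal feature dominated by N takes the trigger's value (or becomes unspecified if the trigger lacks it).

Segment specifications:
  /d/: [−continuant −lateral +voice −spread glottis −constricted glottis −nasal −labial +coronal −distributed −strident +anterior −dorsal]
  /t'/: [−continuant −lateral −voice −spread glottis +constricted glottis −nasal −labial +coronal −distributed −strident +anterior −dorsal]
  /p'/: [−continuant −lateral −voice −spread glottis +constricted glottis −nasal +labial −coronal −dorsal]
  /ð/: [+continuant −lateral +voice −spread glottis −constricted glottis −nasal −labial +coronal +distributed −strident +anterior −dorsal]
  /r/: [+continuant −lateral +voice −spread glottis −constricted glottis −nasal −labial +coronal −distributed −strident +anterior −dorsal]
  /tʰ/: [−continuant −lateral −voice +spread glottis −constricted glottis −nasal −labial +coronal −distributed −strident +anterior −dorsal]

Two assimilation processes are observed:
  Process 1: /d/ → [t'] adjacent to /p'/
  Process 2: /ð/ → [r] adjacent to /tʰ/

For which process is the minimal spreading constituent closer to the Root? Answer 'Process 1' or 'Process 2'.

Process 1

Process 1 alters [voice], [constricted glottis]; the lowest common ancestor is Laryngeal (depth 2 from Root).
In Process 2, [distributed] changes, so the minimal spreading node is [distributed] at depth 5.
Laryngeal is closer to Root than [distributed], so Process 1 spreads the higher node.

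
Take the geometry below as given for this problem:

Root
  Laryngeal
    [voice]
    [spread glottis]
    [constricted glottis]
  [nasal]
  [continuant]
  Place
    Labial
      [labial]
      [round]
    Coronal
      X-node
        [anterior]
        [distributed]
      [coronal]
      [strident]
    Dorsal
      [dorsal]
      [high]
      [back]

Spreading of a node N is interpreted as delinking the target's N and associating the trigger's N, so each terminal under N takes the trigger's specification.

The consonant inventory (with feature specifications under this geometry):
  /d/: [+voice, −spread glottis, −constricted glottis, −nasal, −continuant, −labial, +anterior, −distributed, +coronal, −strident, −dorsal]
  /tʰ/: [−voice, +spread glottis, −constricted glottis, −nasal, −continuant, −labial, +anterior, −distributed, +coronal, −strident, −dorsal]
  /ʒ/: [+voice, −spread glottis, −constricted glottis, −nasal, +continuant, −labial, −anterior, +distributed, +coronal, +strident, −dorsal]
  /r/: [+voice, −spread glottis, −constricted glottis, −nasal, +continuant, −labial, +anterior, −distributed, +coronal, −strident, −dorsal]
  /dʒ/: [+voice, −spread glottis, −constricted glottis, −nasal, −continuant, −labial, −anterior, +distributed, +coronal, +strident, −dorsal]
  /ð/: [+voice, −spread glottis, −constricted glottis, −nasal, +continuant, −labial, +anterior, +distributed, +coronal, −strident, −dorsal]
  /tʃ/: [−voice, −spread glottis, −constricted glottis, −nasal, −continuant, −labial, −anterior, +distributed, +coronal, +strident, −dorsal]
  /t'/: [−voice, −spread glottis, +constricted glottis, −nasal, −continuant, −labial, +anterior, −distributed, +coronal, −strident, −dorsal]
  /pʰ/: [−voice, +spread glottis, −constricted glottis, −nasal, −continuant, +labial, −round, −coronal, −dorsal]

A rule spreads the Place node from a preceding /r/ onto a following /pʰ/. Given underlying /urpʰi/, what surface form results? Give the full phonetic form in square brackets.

[urtʰi]

The Place node dominates the terminals [labial], [round], [anterior], [distributed], [coronal], [strident], [dorsal], [high], [back].
The target acquires /r/'s values for everything under Place — [−labial], [+anterior], [−distributed], [+coronal], [−strident], [−dorsal] — while keeping its own [voice], [spread glottis], [constricted glottis], ….
The resulting bundle matches /tʰ/ in the inventory; substituting it for /pʰ/ gives [urtʰi].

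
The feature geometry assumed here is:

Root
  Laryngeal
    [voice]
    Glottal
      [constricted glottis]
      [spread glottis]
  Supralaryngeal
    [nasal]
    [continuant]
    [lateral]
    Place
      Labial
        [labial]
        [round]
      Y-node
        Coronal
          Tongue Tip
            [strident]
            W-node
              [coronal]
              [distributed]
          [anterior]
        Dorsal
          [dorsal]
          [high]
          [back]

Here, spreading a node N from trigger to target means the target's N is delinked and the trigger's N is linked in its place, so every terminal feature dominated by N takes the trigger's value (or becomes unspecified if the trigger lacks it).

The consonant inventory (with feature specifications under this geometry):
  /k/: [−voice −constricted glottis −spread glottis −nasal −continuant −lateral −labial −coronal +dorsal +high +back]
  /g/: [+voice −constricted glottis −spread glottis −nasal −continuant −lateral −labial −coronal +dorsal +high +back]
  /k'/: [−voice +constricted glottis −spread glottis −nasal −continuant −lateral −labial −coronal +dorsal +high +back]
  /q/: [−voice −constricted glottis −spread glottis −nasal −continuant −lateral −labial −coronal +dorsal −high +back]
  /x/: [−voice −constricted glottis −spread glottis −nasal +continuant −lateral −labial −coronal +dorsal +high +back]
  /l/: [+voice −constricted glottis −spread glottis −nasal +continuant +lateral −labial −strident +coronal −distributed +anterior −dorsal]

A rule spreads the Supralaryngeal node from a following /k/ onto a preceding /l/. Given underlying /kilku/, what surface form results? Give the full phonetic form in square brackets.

[kigku]

Supralaryngeal immediately or transitively dominates [nasal], [continuant], [lateral], [labial], [round], [strident], [coronal], [distributed], [anterior], [dorsal], [high], [back].
The target acquires /k/'s values for everything under Supralaryngeal — [−nasal], [−continuant], [−lateral], [−labial], [−coronal], [+dorsal], [+high], [+back] — while keeping its own [voice], [constricted glottis], [spread glottis].
Among the inventory, only /g/ has exactly this specification, giving the surface form [kigku].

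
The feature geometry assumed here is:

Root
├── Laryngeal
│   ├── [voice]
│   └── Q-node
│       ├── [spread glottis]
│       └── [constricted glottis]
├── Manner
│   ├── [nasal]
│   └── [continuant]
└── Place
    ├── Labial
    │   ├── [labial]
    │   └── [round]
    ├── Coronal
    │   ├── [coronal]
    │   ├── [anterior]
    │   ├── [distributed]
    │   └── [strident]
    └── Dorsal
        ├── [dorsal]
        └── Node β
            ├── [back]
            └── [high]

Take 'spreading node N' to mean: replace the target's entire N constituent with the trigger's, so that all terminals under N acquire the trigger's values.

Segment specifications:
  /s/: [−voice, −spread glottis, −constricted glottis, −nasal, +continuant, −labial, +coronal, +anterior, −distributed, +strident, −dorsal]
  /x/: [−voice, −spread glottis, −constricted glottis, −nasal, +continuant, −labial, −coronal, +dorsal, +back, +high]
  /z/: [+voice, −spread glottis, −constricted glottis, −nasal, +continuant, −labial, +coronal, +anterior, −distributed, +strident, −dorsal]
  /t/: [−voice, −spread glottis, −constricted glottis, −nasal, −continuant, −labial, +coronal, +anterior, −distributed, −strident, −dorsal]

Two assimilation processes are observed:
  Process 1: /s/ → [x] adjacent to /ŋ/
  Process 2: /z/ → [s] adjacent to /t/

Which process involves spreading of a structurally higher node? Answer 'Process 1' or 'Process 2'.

In Process 1, [coronal], [anterior], [distributed], [strident], [dorsal], [high], [back] change, so the minimal spreading node is Place at depth 1.
In Process 2, [voice] changes, so the minimal spreading node is [voice] at depth 2.
Place is closer to Root than [voice], so Process 1 spreads the higher node.

Process 1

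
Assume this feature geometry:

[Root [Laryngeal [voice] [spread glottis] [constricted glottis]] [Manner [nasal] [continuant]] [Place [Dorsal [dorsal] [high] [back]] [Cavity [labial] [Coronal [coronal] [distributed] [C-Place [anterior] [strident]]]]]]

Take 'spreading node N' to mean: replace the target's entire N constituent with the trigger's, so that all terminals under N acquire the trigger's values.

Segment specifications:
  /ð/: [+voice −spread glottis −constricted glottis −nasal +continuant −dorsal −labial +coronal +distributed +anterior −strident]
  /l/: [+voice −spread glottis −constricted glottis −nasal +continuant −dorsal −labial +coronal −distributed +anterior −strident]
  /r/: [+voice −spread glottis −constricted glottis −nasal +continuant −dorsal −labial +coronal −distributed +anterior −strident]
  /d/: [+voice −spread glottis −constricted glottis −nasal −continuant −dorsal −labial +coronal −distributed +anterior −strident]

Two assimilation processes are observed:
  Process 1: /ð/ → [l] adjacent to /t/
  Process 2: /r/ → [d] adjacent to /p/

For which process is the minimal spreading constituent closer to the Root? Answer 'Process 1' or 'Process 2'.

Process 2

In Process 1, [distributed] changes, so the minimal spreading node is [distributed] at depth 4.
Process 2: the feature that changes is [continuant]; the minimal node is [continuant] (depth 2).
[continuant] (depth 2) sits above [distributed] (depth 4), making Process 2 the one with the higher spreading node.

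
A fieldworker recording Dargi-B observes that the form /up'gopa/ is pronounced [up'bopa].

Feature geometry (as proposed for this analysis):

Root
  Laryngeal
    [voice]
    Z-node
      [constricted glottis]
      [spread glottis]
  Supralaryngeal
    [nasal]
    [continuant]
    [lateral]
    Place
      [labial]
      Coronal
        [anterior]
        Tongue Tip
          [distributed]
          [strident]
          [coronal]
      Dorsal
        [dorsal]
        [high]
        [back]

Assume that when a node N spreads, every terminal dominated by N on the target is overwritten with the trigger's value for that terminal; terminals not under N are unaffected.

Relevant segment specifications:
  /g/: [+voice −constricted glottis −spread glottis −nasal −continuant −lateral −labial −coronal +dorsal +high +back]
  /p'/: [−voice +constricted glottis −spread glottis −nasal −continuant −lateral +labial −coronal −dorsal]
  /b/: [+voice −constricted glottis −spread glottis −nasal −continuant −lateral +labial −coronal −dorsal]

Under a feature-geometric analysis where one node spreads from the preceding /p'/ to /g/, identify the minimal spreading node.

Place

/g/ and [b] differ in [labial], [dorsal], [high], [back]; every other specified feature is identical.
In this geometry the lowest node dominating all of them is Place: every daughter of Place dominates only a proper subset, so no lower node suffices.
Spreading Place from /p'/ overwrites each of those terminals with /p'/'s values, yielding exactly [b].
[constricted glottis], [voice] stay as in /g/ although /p'/ differs there, so no node dominating them spread; among the remaining candidates Place is the lowest that derives the output.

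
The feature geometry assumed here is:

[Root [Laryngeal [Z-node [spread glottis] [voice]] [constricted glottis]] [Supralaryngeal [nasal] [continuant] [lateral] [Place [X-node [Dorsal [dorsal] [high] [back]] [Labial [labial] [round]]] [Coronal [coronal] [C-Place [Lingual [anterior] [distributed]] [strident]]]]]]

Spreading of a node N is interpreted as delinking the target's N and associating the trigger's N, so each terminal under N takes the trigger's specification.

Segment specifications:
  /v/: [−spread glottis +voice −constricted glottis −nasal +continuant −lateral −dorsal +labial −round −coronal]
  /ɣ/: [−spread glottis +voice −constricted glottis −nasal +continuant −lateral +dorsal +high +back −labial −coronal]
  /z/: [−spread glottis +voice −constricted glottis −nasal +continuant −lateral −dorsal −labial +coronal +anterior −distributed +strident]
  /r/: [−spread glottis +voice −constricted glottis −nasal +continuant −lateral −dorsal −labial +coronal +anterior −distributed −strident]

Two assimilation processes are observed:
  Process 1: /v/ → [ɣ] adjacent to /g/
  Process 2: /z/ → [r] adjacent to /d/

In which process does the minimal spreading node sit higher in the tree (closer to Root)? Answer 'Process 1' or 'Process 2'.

Process 1

Process 1 alters [labial], [round], [dorsal], [high], [back]; the lowest common ancestor is X-node (depth 3 from Root).
In Process 2, [strident] changes, so the minimal spreading node is [strident] at depth 5.
Depth 3 < depth 5; Process 1 involves the structurally higher constituent X-node.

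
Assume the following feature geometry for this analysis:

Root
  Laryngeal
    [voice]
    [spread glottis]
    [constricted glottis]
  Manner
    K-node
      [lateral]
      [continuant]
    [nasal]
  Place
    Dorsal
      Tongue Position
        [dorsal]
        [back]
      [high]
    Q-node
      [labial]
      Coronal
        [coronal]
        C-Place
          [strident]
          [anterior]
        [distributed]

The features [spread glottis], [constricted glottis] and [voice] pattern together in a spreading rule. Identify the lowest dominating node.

[spread glottis]: Root > Laryngeal > [spread glottis].
[constricted glottis]: Root > Laryngeal > [constricted glottis].
[voice]: Root > Laryngeal > [voice].
Laryngeal is the lowest common ancestor — every listed feature sits under it, and no single subconstituent of Laryngeal covers them all.

Laryngeal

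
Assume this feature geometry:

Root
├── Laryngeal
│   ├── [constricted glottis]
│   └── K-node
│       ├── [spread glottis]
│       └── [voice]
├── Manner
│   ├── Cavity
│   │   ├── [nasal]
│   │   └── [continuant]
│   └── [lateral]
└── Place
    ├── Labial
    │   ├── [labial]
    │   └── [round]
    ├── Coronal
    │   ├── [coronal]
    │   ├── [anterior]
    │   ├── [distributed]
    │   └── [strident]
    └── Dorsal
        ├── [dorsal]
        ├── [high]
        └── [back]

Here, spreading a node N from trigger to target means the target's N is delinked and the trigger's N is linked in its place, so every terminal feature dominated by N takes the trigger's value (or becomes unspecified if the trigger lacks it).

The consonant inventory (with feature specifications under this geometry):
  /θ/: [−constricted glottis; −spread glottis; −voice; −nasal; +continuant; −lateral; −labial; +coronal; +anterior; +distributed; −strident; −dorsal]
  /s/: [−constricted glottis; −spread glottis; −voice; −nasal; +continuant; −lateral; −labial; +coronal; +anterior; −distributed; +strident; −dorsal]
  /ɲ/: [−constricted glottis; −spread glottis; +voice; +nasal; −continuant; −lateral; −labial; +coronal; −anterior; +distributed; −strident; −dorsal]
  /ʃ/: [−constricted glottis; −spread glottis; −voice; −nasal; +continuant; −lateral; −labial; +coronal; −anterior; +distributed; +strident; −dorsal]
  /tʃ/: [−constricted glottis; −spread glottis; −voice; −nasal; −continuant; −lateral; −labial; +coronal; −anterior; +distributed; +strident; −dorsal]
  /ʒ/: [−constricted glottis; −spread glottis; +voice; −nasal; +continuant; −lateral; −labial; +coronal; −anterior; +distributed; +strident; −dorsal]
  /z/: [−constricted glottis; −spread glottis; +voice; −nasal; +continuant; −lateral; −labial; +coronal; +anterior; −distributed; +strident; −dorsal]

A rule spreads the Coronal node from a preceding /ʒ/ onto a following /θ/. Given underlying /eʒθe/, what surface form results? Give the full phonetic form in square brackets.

[eʒʃe]

Terminals under Coronal in this geometry: [coronal], [anterior], [distributed], [strident].
The target acquires /ʒ/'s values for everything under Coronal — [+coronal], [−anterior], [+distributed], [+strident] — while keeping its own [constricted glottis], [spread glottis], [voice], ….
The resulting bundle matches /ʃ/ in the inventory; substituting it for /θ/ gives [eʒʃe].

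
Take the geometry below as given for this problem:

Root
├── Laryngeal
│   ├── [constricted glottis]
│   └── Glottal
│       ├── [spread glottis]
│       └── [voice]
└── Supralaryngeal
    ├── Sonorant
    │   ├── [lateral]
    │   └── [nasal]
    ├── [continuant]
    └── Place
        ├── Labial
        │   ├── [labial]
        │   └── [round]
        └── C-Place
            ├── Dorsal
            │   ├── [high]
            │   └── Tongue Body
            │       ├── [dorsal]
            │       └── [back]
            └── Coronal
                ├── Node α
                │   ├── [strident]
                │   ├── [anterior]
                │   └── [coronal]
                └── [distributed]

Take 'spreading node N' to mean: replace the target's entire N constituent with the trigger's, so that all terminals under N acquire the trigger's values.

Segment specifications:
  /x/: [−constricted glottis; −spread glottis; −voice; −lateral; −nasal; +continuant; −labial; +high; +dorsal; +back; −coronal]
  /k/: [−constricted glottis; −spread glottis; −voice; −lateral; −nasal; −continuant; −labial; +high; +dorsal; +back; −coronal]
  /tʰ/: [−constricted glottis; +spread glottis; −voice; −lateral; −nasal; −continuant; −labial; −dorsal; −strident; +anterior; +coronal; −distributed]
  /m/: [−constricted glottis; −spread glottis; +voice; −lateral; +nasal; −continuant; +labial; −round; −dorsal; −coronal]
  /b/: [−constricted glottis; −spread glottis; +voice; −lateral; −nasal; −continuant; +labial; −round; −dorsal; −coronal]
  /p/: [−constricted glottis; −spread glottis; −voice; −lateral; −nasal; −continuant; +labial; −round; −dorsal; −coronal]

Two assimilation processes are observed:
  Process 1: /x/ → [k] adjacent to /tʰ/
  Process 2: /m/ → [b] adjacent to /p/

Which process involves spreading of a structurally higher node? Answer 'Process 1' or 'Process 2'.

Process 1 alters [continuant]; the lowest dominating node is [continuant] (depth 2 from Root).
In Process 2, [nasal] changes, so the minimal spreading node is [nasal] at depth 3.
Depth 2 < depth 3; Process 1 involves the structurally higher constituent [continuant].

Process 1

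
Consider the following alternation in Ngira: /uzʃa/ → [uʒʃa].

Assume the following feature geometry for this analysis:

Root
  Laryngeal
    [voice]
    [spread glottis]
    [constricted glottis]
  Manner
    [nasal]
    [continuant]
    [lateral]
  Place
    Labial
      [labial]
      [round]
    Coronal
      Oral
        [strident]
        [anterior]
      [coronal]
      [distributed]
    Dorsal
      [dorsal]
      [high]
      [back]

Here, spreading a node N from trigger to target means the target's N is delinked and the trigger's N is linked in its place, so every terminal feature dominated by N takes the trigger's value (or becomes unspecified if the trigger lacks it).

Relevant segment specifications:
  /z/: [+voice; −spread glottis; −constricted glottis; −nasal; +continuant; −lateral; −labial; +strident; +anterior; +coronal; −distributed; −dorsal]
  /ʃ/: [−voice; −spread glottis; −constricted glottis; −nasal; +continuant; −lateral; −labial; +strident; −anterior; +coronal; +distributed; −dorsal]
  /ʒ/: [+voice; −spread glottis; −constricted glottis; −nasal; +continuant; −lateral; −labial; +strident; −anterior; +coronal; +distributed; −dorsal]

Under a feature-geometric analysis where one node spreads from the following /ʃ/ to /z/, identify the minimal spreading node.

The alternation /z/ → [ʒ] changes [anterior], [distributed] and nothing else.
The smallest constituent containing every changed terminal is Coronal — each of its daughters lacks at least one of the affected features.
If Coronal spreads, every terminal under it takes /ʃ/'s value, producing [ʒ] as observed.
[voice] stays as in /z/ although /ʃ/ differs there, so no node dominating it spread; among the remaining candidates Coronal is the lowest that derives the output.

Coronal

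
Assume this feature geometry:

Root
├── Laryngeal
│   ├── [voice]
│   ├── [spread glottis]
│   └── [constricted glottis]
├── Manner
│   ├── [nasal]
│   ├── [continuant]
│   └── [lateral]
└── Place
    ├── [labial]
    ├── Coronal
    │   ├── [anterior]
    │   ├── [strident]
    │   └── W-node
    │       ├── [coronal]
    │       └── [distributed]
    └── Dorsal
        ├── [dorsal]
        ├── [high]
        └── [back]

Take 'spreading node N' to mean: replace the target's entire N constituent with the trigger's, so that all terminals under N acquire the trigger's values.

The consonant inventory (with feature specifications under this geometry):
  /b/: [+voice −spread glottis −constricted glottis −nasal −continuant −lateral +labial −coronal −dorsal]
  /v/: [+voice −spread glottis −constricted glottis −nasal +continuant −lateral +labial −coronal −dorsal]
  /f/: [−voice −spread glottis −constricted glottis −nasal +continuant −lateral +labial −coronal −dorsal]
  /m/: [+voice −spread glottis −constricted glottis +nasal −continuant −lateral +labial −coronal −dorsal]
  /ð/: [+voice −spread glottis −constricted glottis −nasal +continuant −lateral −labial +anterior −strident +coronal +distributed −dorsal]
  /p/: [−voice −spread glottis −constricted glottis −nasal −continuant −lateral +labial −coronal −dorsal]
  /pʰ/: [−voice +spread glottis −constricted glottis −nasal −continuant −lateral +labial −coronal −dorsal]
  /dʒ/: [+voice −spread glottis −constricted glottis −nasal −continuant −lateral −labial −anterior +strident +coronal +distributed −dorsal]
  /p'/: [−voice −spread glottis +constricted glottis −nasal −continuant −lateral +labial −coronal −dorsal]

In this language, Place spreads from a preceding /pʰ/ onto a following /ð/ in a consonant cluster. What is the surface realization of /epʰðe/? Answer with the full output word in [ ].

[epʰve]

The Place node dominates the terminals [labial], [anterior], [strident], [coronal], [distributed], [dorsal], [high], [back].
The target acquires /pʰ/'s values for everything under Place — [+labial], [−coronal], [−dorsal] — while keeping its own [voice], [spread glottis], [constricted glottis], ….
The resulting bundle matches /v/ in the inventory; substituting it for /ð/ gives [epʰve].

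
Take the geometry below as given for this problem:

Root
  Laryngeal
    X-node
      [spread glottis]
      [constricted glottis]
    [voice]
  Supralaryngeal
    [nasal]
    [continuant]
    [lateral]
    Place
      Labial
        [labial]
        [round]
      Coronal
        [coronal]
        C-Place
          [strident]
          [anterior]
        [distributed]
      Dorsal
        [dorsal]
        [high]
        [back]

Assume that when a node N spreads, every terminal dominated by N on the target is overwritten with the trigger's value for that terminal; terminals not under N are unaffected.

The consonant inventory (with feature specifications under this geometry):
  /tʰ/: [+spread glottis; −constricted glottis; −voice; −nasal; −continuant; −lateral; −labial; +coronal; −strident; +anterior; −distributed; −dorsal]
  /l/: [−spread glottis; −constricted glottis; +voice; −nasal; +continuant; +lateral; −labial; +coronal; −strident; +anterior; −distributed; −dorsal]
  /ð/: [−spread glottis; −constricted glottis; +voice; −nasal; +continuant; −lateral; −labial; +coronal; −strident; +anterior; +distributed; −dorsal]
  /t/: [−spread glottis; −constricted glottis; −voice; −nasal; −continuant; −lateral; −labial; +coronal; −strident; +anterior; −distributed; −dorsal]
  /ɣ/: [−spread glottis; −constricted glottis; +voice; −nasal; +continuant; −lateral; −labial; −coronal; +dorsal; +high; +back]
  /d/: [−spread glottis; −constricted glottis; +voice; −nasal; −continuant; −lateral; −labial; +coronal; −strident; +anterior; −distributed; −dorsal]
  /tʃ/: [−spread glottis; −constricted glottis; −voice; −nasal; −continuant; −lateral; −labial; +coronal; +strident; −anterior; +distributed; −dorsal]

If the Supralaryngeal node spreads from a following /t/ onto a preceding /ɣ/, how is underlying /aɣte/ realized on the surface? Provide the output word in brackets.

Terminals under Supralaryngeal in this geometry: [nasal], [continuant], [lateral], [labial], [round], [coronal], [strident], [anterior], [distributed], [dorsal], [high], [back].
The target acquires /t/'s values for everything under Supralaryngeal — [−nasal], [−continuant], [−lateral], [−labial], [+coronal], [−strident], [+anterior], [−distributed], [−dorsal] — while keeping its own [spread glottis], [constricted glottis], [voice].
The resulting bundle matches /d/ in the inventory; substituting it for /ɣ/ gives [adte].

[adte]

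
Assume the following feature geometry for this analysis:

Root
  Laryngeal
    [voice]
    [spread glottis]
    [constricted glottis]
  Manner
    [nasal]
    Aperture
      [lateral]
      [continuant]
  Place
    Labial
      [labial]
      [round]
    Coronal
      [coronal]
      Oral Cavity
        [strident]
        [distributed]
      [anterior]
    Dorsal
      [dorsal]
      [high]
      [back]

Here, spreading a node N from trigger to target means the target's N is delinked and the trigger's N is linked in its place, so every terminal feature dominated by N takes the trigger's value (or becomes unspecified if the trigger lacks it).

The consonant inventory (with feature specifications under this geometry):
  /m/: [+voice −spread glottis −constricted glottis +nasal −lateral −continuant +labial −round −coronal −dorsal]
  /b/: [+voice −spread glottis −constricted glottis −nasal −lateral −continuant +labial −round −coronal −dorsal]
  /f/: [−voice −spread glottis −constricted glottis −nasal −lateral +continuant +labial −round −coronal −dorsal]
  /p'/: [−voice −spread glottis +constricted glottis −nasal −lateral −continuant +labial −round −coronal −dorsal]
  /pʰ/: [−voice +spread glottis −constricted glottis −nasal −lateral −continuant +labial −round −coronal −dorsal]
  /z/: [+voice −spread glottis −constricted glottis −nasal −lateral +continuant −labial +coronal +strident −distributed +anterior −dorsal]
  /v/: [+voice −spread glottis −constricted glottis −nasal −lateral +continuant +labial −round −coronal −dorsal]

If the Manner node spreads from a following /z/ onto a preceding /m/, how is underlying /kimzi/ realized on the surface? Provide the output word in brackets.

Terminals under Manner in this geometry: [nasal], [lateral], [continuant].
The target acquires /z/'s values for everything under Manner — [−nasal], [−lateral], [+continuant] — while keeping its own [voice], [spread glottis], [constricted glottis], ….
Among the inventory, only /v/ has exactly this specification, giving the surface form [kivzi].

[kivzi]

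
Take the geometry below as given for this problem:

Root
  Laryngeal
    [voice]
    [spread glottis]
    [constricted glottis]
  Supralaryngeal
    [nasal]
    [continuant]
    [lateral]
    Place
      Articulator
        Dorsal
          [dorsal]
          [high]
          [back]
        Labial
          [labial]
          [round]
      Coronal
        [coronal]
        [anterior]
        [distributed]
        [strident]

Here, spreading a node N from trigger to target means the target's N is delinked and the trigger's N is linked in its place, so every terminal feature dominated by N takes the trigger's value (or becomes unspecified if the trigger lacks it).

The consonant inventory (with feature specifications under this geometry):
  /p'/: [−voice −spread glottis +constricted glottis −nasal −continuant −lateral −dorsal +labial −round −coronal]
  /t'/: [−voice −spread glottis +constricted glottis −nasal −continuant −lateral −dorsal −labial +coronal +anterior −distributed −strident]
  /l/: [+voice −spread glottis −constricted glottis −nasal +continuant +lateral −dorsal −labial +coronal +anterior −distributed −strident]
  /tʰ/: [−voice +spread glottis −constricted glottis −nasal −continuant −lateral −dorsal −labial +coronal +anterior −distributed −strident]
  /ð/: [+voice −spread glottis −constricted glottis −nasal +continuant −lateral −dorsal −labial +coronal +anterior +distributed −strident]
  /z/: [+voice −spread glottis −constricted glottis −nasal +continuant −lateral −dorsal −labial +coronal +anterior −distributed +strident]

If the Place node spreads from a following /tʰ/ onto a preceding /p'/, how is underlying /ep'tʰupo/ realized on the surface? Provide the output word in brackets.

Place immediately or transitively dominates [dorsal], [high], [back], [labial], [round], [coronal], [anterior], [distributed], [strident].
After delinking /p'/'s Place and linking /tʰ/'s, the affected terminals become [−dorsal], [−labial], [+coronal], [+anterior], [−distributed], [−strident]; [voice], [spread glottis], [constricted glottis], … (outside Place) are retained from /p'/.
The resulting bundle matches /t'/ in the inventory; substituting it for /p'/ gives [et'tʰupo].

[et'tʰupo]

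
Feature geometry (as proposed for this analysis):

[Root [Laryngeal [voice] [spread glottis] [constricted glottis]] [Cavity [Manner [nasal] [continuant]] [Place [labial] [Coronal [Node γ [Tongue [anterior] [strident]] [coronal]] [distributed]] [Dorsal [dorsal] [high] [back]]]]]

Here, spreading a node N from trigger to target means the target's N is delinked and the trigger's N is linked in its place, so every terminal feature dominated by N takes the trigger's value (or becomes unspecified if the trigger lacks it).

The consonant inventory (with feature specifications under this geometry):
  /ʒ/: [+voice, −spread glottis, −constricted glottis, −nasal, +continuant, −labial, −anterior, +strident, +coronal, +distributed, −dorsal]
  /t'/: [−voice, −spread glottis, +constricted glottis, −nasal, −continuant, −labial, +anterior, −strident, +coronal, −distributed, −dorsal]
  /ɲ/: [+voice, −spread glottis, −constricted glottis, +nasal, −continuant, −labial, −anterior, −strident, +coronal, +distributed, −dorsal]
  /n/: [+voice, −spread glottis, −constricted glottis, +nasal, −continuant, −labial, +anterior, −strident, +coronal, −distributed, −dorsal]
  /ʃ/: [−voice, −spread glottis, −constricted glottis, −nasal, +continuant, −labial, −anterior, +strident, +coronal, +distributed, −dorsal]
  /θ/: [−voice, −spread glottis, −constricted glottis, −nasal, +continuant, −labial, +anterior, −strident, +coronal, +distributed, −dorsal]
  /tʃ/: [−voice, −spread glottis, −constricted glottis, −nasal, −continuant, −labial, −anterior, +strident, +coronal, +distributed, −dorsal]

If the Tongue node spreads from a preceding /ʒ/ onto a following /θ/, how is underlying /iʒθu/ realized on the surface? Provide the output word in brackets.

[iʒʃu]

The Tongue node dominates the terminals [anterior], [strident].
Spreading Tongue from /ʒ/ onto /θ/ replaces those values with /ʒ/'s: [−anterior], [+strident]. Features outside Tongue ([voice], [spread glottis], [constricted glottis], …) stay as in /θ/.
This feature bundle is that of [ʃ], so /iʒθu/ surfaces as [iʒʃu].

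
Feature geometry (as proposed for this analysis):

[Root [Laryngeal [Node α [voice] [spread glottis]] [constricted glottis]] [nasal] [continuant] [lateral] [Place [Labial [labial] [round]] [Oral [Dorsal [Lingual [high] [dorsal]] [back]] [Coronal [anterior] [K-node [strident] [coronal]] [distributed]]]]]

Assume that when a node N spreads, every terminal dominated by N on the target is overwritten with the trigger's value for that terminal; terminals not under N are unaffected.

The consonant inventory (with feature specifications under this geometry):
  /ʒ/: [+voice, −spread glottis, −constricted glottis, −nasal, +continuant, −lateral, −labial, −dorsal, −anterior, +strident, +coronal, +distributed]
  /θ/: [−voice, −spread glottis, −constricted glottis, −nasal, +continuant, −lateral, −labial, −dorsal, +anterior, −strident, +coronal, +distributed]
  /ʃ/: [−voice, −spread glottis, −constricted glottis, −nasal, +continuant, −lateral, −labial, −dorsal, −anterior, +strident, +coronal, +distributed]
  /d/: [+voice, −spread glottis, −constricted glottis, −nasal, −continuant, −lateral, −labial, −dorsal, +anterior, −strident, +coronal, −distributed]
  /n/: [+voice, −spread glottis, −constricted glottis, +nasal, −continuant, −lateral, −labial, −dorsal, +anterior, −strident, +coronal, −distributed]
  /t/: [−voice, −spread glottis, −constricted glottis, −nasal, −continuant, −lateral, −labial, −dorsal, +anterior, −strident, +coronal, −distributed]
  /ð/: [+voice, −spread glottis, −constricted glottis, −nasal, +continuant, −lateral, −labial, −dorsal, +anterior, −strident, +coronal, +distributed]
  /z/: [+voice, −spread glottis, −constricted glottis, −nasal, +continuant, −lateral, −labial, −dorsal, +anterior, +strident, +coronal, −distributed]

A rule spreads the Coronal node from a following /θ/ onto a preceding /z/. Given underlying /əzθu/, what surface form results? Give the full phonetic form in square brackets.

[əðθu]

Coronal immediately or transitively dominates [anterior], [strident], [coronal], [distributed].
The target acquires /θ/'s values for everything under Coronal — [+anterior], [−strident], [+coronal], [+distributed] — while keeping its own [voice], [spread glottis], [constricted glottis], ….
This feature bundle is that of [ð], so /əzθu/ surfaces as [əðθu].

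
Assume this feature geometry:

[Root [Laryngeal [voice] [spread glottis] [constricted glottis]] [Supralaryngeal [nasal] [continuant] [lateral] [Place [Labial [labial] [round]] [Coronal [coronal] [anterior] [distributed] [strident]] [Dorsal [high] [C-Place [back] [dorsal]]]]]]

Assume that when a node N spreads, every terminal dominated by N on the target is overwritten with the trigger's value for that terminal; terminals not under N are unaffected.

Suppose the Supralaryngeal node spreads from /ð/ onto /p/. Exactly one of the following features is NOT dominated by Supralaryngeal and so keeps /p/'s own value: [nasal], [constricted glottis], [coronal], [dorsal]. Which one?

The terminals dominated by Supralaryngeal are [nasal], [continuant], [lateral], [labial], [round], [coronal], [anterior], [distributed], [strident], [high], [back], [dorsal].
Spreading Supralaryngeal replaces [coronal], [nasal], [dorsal] with the trigger's values, since each sits inside the Supralaryngeal constituent.
[constricted glottis] is not within the Supralaryngeal subtree (it hangs from Laryngeal), so /p/'s [constricted glottis] value survives.

[constricted glottis]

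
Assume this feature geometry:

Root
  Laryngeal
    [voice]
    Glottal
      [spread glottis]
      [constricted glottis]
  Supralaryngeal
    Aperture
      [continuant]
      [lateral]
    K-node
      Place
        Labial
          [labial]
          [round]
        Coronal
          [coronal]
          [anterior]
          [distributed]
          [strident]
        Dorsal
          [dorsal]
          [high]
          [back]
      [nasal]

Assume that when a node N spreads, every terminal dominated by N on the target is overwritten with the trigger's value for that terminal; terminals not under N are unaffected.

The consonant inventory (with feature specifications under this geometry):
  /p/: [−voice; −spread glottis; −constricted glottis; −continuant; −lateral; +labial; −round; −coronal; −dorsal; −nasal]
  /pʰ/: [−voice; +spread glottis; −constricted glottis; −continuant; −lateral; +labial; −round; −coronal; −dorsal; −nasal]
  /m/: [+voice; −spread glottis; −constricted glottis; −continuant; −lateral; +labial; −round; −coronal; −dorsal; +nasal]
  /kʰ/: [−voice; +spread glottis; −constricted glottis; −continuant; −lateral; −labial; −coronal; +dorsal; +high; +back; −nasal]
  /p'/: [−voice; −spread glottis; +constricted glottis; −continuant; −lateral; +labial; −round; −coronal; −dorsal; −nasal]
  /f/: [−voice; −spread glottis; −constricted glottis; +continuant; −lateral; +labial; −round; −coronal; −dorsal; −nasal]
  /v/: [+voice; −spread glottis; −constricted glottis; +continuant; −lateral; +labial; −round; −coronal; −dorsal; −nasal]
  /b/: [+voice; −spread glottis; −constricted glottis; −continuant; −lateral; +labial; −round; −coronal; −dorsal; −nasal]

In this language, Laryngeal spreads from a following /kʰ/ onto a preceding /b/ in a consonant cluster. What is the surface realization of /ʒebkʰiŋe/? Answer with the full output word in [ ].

Terminals under Laryngeal in this geometry: [voice], [spread glottis], [constricted glottis].
After delinking /b/'s Laryngeal and linking /kʰ/'s, the affected terminals become [−voice], [+spread glottis], [−constricted glottis]; [continuant], [lateral], [labial], … (outside Laryngeal) are retained from /b/.
This feature bundle is that of [pʰ], so /ʒebkʰiŋe/ surfaces as [ʒepʰkʰiŋe].

[ʒepʰkʰiŋe]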